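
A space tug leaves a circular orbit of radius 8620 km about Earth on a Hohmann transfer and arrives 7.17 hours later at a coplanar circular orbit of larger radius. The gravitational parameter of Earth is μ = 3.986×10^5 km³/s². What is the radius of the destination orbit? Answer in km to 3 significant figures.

r₂ = 51300 km

Transfer time t = 7.17 hours = 25812 s, and t = π√(a_t³/μ).
So a_t = (μ t²/π²)^(1/3) = (3.986×10^5 × (25812)² / π²)^(1/3) = 29966 km.
Since a_t = (r₁ + r₂)/2, r₂ = 2a_t − r₁ = 2×29966 − 8620 = 51312 km.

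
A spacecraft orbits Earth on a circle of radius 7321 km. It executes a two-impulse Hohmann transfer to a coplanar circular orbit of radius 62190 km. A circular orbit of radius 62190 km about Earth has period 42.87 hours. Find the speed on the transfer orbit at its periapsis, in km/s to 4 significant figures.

From Kepler's third law T² = 4π²r³/μ at r = 62190 km, T = 42.87 hours = 42.87 × 3600 s = 1.54332×10^5 s: μ = 4π²r³/T² = 3.98666×10^5 km³/s².
Semi-major axis of the transfer orbit: a_t = (7321 + 62190)/2 = 34755.5 km.
At periapsis, r = 7321 km.
Applying v² = μ(2/r − 1/a_t): v = 9.871 km/s.

v = 9.871 km/s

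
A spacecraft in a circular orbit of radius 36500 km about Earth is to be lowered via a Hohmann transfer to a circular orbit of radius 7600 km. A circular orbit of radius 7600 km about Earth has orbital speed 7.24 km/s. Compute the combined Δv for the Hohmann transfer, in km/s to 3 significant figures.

From the circular-orbit relation v² = μ/r at r = 7600 km: μ = v²r = (7.24)² × 7600 = 3.98374×10^5 km³/s².
The Hohmann ellipse has a_t = (r₁ + r₂)/2 = 22050 km.
At r₁ the circular-orbit speed is v₁ = √(μ/r₁) = 3.304 km/s.
Transfer-orbit speed at r₁ (vis-viva): v_a = √[μ(2/r₁ − 1/a_t)] = 1.940 km/s.
First burn Δv₁ = |v_a − v₁| = 1.364 km/s.
Circular speed at r₂: v₂ = √(μ/r₂) = 7.240 km/s.
Transfer-orbit speed at r₂: v_p = √[μ(2/r₂ − 1/a_t)] = 9.315 km/s.
Second burn Δv₂ = |v₂ − v_p| = 2.075 km/s.
Δv = Δv₁ + Δv₂ = 1.364 + 2.075 = 3.439 km/s.

Δv = 3.44 km/s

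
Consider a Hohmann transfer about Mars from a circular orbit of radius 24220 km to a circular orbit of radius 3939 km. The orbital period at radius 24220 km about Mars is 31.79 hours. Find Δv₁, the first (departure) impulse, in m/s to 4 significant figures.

Δv₁ = 626.4 m/s

From Kepler's third law T² = 4π²r³/μ at r = 24220 km, T = 31.79 hours = 31.79 × 3600 s = 1.14444×10^5 s: μ = 4π²r³/T² = 42824.9 km³/s².
Transfer-ellipse semi-major axis a_t = (r₁ + r₂)/2 = (24220 + 3939)/2 = 14079.5 km.
Circular speed at r = 24220 km: v_c = √(μ/r) = 1.3297 km/s.
Vis-viva on the transfer ellipse at r = 24220 km gives v_t = √[μ(2/r − 1/a_t)] = 0.70333 km/s.
Δv₁ = |v_t − v_c| = |0.70333 − 1.3297| = 0.6264 km/s.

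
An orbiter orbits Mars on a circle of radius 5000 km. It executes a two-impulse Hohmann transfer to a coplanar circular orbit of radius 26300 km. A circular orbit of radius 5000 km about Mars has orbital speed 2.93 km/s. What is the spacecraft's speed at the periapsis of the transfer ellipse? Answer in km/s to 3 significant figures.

From the circular-orbit relation v² = μ/r at r = 5000 km: μ = v²r = (2.93)² × 5000 = 42924.5 km³/s².
Semi-major axis of the transfer orbit: a_t = (5000 + 26300)/2 = 15650 km.
The periapsis of the transfer ellipse is at r = 5000 km.
Applying v² = μ(2/r − 1/a_t): v = 3.798 km/s.

v = 3.80 km/s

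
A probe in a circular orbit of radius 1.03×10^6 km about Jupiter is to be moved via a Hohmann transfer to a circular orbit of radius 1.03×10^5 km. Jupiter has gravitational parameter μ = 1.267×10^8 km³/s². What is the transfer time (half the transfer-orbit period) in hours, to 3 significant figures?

The Hohmann ellipse has a_t = (r₁ + r₂)/2 = 5.665×10^5 km.
Half the transfer-orbit period gives t = π√(a_t³/μ) = 1.190×10^5 s.
Converting: 1.190×10^5 s ÷ 3600 s/hour = 33.1 hours.

t = 33.1 hours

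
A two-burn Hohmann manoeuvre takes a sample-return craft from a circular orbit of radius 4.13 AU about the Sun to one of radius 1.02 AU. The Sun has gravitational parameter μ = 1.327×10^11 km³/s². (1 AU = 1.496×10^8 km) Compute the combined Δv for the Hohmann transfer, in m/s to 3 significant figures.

In km: r₁ = 4.13 × 1.496×10^8 = 6.17848×10^8 km; r₂ = 1.02 × 1.496×10^8 = 1.52592×10^8 km.
Transfer-ellipse semi-major axis a_t = (r₁ + r₂)/2 = (6.17848×10^8 + 1.52592×10^8)/2 = 3.8522×10^8 km.
Circular speed at r₁: v₁ = √(μ/r₁) = √(1.327×10^11/6.17848×10^8) = 14.6553 km/s.
Transfer-orbit speed at r₁ (vis-viva equation): v_a = √[μ(2/r₁ − 1/a_t)] = 9.22372 km/s.
First burn Δv₁ = |v_a − v₁| = 5.432 km/s.
At r₂, v₂ = √(μ/r₂) = 29.490 km/s.
Transfer-orbit speed at r₂: v_p = √[μ(2/r₂ − 1/a_t)] = 37.347 km/s.
Second burn Δv₂ = |v₂ − v_p| = 7.857 km/s.
Total Δv = Δv₁ + Δv₂ = 13.29 km/s.

Δv = 13300 m/s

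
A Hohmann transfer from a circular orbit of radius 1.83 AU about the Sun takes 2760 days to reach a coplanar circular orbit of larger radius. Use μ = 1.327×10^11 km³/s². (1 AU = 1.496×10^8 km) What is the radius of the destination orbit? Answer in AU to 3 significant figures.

In km: r₁ = 1.83 × 1.496×10^8 = 2.73768×10^8 km.
Transfer time t = 2760 days = 2.38464×10^8 s, and t = π√(a_t³/μ).
So a_t = (μ t²/π²)^(1/3) = (1.327×10^11 × (2.38464×10^8)² / π²)^(1/3) = 9.1441×10^8 km.
Since a_t = (r₁ + r₂)/2, r₂ = 2a_t − r₁ = 2×9.1441×10^8 − 2.73768×10^8 = 1.555052×10^9 km.
In AU: r₂ = 1.555052×10^9 / 1.496×10^8 = 10.4 AU.

r₂ = 10.4 AU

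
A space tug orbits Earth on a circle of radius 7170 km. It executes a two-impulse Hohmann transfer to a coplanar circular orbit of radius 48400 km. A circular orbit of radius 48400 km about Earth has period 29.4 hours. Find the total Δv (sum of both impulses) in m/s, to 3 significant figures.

Δv = 3800 m/s

From Kepler's third law T² = 4π²r³/μ at r = 48400 km, T = 29.4 hours = 29.4 × 3600 s = 1.0584×10^5 s: μ = 4π²r³/T² = 3.99573×10^5 km³/s².
Semi-major axis of the transfer orbit: a_t = (7170 + 48400)/2 = 27785 km.
At r₁ the circular-orbit speed is v₁ = √(μ/r₁) = 7.4651 km/s.
On the transfer ellipse at r₁, v² = μ(2/r − 1/a) gives v_p = √[μ(2/r₁ − 1/a_t)] = 9.8527 km/s.
First burn Δv₁ = |v_p − v₁| = 2.3876 km/s.
At r₂, v₂ = √(μ/r₂) = 2.8733 km/s.
Transfer-orbit speed at r₂: v_a = √[μ(2/r₂ − 1/a_t)] = 1.4596 km/s.
Second burn Δv₂ = |v₂ − v_a| = 1.4137 km/s.
Total Δv = Δv₁ + Δv₂ = 3.801 km/s.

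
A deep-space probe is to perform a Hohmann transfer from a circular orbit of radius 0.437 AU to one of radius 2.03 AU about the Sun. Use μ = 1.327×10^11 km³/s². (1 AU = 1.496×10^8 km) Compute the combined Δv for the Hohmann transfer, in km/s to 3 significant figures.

In km: r₁ = 0.437 × 1.496×10^8 = 6.53752×10^7 km; r₂ = 2.03 × 1.496×10^8 = 3.03688×10^8 km.
Semi-major axis of the transfer orbit: a_t = (6.53752×10^7 + 3.03688×10^8)/2 = 1.845316×10^8 km.
At r₁ the circular-orbit speed is v₁ = √(μ/r₁) = 45.0535 km/s.
Transfer-orbit speed at r₁ (vis-viva equation): v_p = √[μ(2/r₁ − 1/a_t)] = 57.7973 km/s.
First burn Δv₁ = |v_p − v₁| = 12.744 km/s.
At r₂, v₂ = √(μ/r₂) = 20.90363 km/s.
Transfer-orbit speed at r₂: v_a = √[μ(2/r₂ − 1/a_t)] = 12.44207 km/s.
Second burn Δv₂ = |v₂ − v_a| = 8.4616 km/s.
Total Δv = Δv₁ + Δv₂ = 21.21 km/s.

Δv = 21.2 km/s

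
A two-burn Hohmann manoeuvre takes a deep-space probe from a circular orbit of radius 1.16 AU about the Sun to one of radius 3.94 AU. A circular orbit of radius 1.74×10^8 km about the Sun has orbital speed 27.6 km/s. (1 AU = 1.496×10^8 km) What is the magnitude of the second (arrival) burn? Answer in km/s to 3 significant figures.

Δv₂ = 4.88 km/s

From the circular-orbit relation v² = μ/r at r = 1.74×10^8 km: μ = v²r = (27.6)² × 1.74×10^8 = 1.32546×10^11 km³/s².
In km: r₁ = 1.16 × 1.496×10^8 = 1.73536×10^8 km; r₂ = 3.94 × 1.496×10^8 = 5.89424×10^8 km.
Transfer-ellipse semi-major axis a_t = (r₁ + r₂)/2 = (1.73536×10^8 + 5.89424×10^8)/2 = 3.8148×10^8 km.
On the circular orbit at r = 5.89424×10^8 km, v_c = √(μ/r) = 14.996 km/s.
Transfer-orbit speed at the same r (vis-viva, a = a_t): v_t = √[μ(2/r − 1/a_t)] = 10.114 km/s.
Δv₂ = |v_t − v_c| = |10.114 − 14.996| = 4.882 km/s.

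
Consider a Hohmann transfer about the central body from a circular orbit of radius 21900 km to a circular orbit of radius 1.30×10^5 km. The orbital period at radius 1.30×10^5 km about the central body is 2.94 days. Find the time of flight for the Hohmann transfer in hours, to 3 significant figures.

t = 15.8 hours

From Kepler's third law T² = 4π²r³/μ at r = 1.30×10^5 km, T = 2.94 days = 2.94 × 86400 s = 2.54016×10^5 s: μ = 4π²r³/T² = 1.34421×10^6 km³/s².
The Hohmann ellipse has a_t = (r₁ + r₂)/2 = 75950 km.
Transfer time t = π√(a_t³/μ) = π√((75950)³ / 1.34421×10^6) = 56720 s.
Converting: 56720 s ÷ 3600 s/hour = 15.8 hours.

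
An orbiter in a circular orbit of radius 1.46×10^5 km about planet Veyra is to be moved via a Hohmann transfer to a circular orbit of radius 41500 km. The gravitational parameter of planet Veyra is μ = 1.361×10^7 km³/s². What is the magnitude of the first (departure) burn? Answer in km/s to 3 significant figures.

Δv₁ = 3.23 km/s

Transfer-ellipse semi-major axis a_t = (r₁ + r₂)/2 = (1.460×10^5 + 41500)/2 = 93750 km.
Circular speed at r = 1.460×10^5 km: v_c = √(μ/r) = 9.655 km/s.
Transfer-orbit speed at the same r (vis-viva, a = a_t): v_t = √[μ(2/r − 1/a_t)] = 6.424 km/s.
Δv₁ = |v_t − v_c| = |6.424 − 9.655| = 3.231 km/s.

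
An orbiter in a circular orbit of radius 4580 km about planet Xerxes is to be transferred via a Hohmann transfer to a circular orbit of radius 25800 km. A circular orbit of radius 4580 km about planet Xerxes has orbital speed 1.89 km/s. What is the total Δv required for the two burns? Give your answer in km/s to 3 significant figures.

From the circular-orbit relation v² = μ/r at r = 4580 km: μ = v²r = (1.89)² × 4580 = 16360.2 km³/s².
Transfer-ellipse semi-major axis a_t = (r₁ + r₂)/2 = (4580 + 25800)/2 = 15190 km.
At r₁ the circular-orbit speed is v₁ = √(μ/r₁) = 1.89000 km/s.
On the transfer ellipse at r₁, vis-viva equation gives v_p = √[μ(2/r₁ − 1/a_t)] = 2.46316 km/s.
First burn Δv₁ = |v_p − v₁| = 0.57316 km/s.
Circular speed at r₂: v₂ = √(μ/r₂) = 0.796315 km/s.
Transfer-orbit speed at r₂: v_a = √[μ(2/r₂ − 1/a_t)] = 0.437259 km/s.
Second burn Δv₂ = |v₂ − v_a| = 0.35906 km/s.
Δv = Δv₁ + Δv₂ = 0.57316 + 0.35906 = 0.9322 km/s.

Δv = 0.932 km/s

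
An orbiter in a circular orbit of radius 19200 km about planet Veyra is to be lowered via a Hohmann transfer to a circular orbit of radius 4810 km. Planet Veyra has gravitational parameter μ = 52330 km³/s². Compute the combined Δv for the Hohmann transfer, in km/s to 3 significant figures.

Δv = 1.48 km/s

Semi-major axis of the transfer orbit: a_t = (19200 + 4810)/2 = 12005 km.
At r₁ the circular-orbit speed is v₁ = √(μ/r₁) = 1.6509 km/s.
Transfer-orbit speed at r₁ (v² = μ(2/r − 1/a)): v_a = √[μ(2/r₁ − 1/a_t)] = 1.0450 km/s.
First burn Δv₁ = |v_a − v₁| = 0.6059 km/s.
Circular speed at r₂: v₂ = √(μ/r₂) = 3.2984 km/s.
Transfer-orbit speed at r₂: v_p = √[μ(2/r₂ − 1/a_t)] = 4.1713 km/s.
Second burn Δv₂ = |v₂ − v_p| = 0.8729 km/s.
Δv = Δv₁ + Δv₂ = 0.6059 + 0.8729 = 1.479 km/s.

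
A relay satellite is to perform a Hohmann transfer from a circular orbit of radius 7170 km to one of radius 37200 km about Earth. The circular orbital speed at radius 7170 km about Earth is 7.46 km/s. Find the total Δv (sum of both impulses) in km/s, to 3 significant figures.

Δv = 3.61 km/s

From the circular-orbit relation v² = μ/r at r = 7170 km: μ = v²r = (7.46)² × 7170 = 3.99022×10^5 km³/s².
The Hohmann ellipse has a_t = (r₁ + r₂)/2 = 22185 km.
Circular speed at r₁: v₁ = √(μ/r₁) = √(3.99022×10^5/7170) = 7.460 km/s.
On the transfer ellipse at r₁, vis-viva equation gives v_p = √[μ(2/r₁ − 1/a_t)] = 9.660 km/s.
First burn Δv₁ = |v_p − v₁| = 2.200 km/s.
At r₂, v₂ = √(μ/r₂) = 3.275 km/s.
Transfer-orbit speed at r₂: v_a = √[μ(2/r₂ − 1/a_t)] = 1.862 km/s.
Second burn Δv₂ = |v₂ − v_a| = 1.413 km/s.
Δv = Δv₁ + Δv₂ = 2.200 + 1.413 = 3.613 km/s.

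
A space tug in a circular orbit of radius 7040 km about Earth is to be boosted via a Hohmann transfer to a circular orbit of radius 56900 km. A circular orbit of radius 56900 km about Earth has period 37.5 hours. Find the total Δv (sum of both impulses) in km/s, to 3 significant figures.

From Kepler's third law T² = 4π²r³/μ at r = 56900 km, T = 37.5 hours = 37.5 × 3600 s = 1.350×10^5 s: μ = 4π²r³/T² = 3.99052×10^5 km³/s².
Transfer-ellipse semi-major axis a_t = (r₁ + r₂)/2 = (7040 + 56900)/2 = 31970 km.
Circular speed at r₁: v₁ = √(μ/r₁) = √(3.99052×10^5/7040) = 7.5288 km/s.
On the transfer ellipse at r₁, v² = μ(2/r − 1/a) gives v_p = √[μ(2/r₁ − 1/a_t)] = 10.044 km/s.
First burn Δv₁ = |v_p − v₁| = 2.515 km/s.
At r₂, v₂ = √(μ/r₂) = 2.64825 km/s.
Transfer-orbit speed at r₂: v_a = √[μ(2/r₂ − 1/a_t)] = 1.24272 km/s.
Second burn Δv₂ = |v₂ − v_a| = 1.406 km/s.
Total Δv = Δv₁ + Δv₂ = 3.921 km/s.

Δv = 3.92 km/s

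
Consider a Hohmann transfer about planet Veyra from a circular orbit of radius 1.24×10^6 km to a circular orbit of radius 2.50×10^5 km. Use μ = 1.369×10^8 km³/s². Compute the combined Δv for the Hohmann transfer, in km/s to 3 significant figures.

Δv = 11.2 km/s

The Hohmann ellipse has a_t = (r₁ + r₂)/2 = 7.450×10^5 km.
At r₁ the circular-orbit speed is v₁ = √(μ/r₁) = 10.5073 km/s.
Transfer-orbit speed at r₁ (vis-viva equation): v_a = √[μ(2/r₁ − 1/a_t)] = 6.08671 km/s.
First burn Δv₁ = |v_a − v₁| = 4.421 km/s.
At r₂, v₂ = √(μ/r₂) = 23.401 km/s.
Transfer-orbit speed at r₂: v_p = √[μ(2/r₂ − 1/a_t)] = 30.190 km/s.
Second burn Δv₂ = |v₂ − v_p| = 6.789 km/s.
Δv = Δv₁ + Δv₂ = 4.421 + 6.789 = 11.21 km/s.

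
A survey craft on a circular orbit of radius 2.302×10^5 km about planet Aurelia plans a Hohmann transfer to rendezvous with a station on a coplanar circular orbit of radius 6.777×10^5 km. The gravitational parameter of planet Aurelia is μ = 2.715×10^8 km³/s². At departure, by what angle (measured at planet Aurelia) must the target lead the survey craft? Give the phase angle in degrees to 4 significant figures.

φ = 81.32°

Semi-major axis of the transfer orbit: a_t = (2.302×10^5 + 6.777×10^5)/2 = 4.5395×10^5 km.
The half-period of the transfer ellipse is t = π√(a_t³/μ) = 58315 s.
Target angular speed ω₂ = √(μ/r₂³) = 2.9534×10^-5 rad/s.
Angle swept by the target during transfer: ω₂·t = 1.7223 rad = 98.68°.
Arrival is 180° from departure on the ellipse, so φ = 180° − 98.68° = 81.32°.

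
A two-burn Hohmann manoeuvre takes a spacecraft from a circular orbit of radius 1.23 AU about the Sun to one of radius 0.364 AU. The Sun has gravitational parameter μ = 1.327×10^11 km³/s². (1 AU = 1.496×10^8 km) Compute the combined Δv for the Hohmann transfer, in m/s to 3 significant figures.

In km: r₁ = 1.23 × 1.496×10^8 = 1.84008×10^8 km; r₂ = 0.364 × 1.496×10^8 = 5.44544×10^7 km.
Transfer-ellipse semi-major axis a_t = (r₁ + r₂)/2 = (1.84008×10^8 + 5.44544×10^7)/2 = 1.192312×10^8 km.
At r₁ the circular-orbit speed is v₁ = √(μ/r₁) = 26.8545 km/s.
On the transfer ellipse at r₁, v² = μ(2/r − 1/a) gives v_a = √[μ(2/r₁ − 1/a_t)] = 18.1484 km/s.
First burn Δv₁ = |v_a − v₁| = 8.706 km/s.
At r₂, v₂ = √(μ/r₂) = 49.365 km/s.
Transfer-orbit speed at r₂: v_p = √[μ(2/r₂ − 1/a_t)] = 61.326 km/s.
Second burn Δv₂ = |v₂ − v_p| = 11.96 km/s.
Δv = Δv₁ + Δv₂ = 8.706 + 11.96 = 20.67 km/s.

Δv = 20700 m/s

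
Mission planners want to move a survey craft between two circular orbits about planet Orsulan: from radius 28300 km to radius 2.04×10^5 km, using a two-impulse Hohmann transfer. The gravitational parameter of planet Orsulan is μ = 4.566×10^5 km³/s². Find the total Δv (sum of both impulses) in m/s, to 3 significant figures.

The Hohmann ellipse has a_t = (r₁ + r₂)/2 = 1.1615×10^5 km.
At r₁ the circular-orbit speed is v₁ = √(μ/r₁) = 4.01675 km/s.
On the transfer ellipse at r₁, v² = μ(2/r − 1/a) gives v_p = √[μ(2/r₁ − 1/a_t)] = 5.32329 km/s.
First burn Δv₁ = |v_p − v₁| = 1.3065 km/s.
At r₂, v₂ = √(μ/r₂) = 1.496073 km/s.
Transfer-orbit speed at r₂: v_a = √[μ(2/r₂ − 1/a_t)] = 0.7384762 km/s.
Second burn Δv₂ = |v₂ − v_a| = 0.75760 km/s.
Δv = Δv₁ + Δv₂ = 1.3065 + 0.75760 = 2.064 km/s.

Δv = 2060 m/s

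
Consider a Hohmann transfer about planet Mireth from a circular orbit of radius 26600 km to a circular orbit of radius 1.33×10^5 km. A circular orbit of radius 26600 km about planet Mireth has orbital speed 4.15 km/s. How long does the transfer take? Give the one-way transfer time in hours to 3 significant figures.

From the circular-orbit relation v² = μ/r at r = 26600 km: μ = v²r = (4.15)² × 26600 = 4.58119×10^5 km³/s².
The Hohmann ellipse has a_t = (r₁ + r₂)/2 = 79800 km.
By Kepler's third law the transfer-orbit period is T = 2π√(a_t³/μ), so t = T/2 = 1.046×10^5 s.
Converting: 1.046×10^5 s ÷ 3600 s/hour = 29.1 hours.

t = 29.1 hours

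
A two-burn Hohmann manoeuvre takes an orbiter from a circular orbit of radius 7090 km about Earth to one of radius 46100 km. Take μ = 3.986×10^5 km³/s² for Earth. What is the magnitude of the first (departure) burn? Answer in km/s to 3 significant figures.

Transfer-ellipse semi-major axis a_t = (r₁ + r₂)/2 = (7090 + 46100)/2 = 26595 km.
On the circular orbit at r = 7090 km, v_c = √(μ/r) = 7.498 km/s.
Transfer-orbit speed at the same r (vis-viva, a = a_t): v_t = √[μ(2/r − 1/a_t)] = 9.872 km/s.
Δv₁ = |v_t − v_c| = |9.872 − 7.498| = 2.374 km/s.

Δv₁ = 2.37 km/s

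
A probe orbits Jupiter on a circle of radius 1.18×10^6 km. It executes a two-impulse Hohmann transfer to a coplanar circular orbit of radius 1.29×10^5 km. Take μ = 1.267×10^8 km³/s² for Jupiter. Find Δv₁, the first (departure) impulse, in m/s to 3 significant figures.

Δv₁ = 5760 m/s

The Hohmann ellipse has a_t = (r₁ + r₂)/2 = 6.545×10^5 km.
Circular speed at r = 1.180×10^6 km: v_c = √(μ/r) = 10.362 km/s.
Vis-viva on the transfer ellipse at r = 1.180×10^6 km gives v_t = √[μ(2/r − 1/a_t)] = 4.6003 km/s.
Δv₁ = |v_t − v_c| = |4.6003 − 10.362| = 5.762 km/s.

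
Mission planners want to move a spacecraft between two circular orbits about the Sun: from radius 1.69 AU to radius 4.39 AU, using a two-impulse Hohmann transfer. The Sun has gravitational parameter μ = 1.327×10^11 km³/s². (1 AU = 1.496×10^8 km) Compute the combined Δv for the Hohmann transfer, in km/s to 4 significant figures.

In km: r₁ = 1.69 × 1.496×10^8 = 2.52824×10^8 km; r₂ = 4.39 × 1.496×10^8 = 6.56744×10^8 km.
Transfer-ellipse semi-major axis a_t = (r₁ + r₂)/2 = (2.52824×10^8 + 6.56744×10^8)/2 = 4.54784×10^8 km.
At r₁ the circular-orbit speed is v₁ = √(μ/r₁) = 22.910 km/s.
Transfer-orbit speed at r₁ (vis-viva equation): v_p = √[μ(2/r₁ − 1/a_t)] = 27.531 km/s.
First burn Δv₁ = |v_p − v₁| = 4.621 km/s.
At r₂, v₂ = √(μ/r₂) = 14.2147 km/s.
Transfer-orbit speed at r₂: v_a = √[μ(2/r₂ − 1/a_t)] = 10.5985 km/s.
Second burn Δv₂ = |v₂ − v_a| = 3.616 km/s.
Total Δv = Δv₁ + Δv₂ = 8.237 km/s.

Δv = 8.237 km/s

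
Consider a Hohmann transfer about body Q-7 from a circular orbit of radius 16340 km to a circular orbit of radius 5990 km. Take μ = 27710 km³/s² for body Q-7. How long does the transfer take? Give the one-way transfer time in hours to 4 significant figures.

t = 6.185 hours

Transfer-ellipse semi-major axis a_t = (r₁ + r₂)/2 = (16340 + 5990)/2 = 11165 km.
Transfer time t = π√(a_t³/μ) = π√((11165)³ / 27710) = 22265 s.
Converting: 22265 s ÷ 3600 s/hour = 6.185 hours.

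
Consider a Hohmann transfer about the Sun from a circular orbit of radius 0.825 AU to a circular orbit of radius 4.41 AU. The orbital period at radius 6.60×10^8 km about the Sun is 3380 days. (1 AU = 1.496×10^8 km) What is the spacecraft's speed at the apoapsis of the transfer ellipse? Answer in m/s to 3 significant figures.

v = 7970 m/s

From Kepler's third law T² = 4π²r³/μ at r = 6.60×10^8 km, T = 3380 days = 3380 × 86400 s = 2.92032×10^8 s: μ = 4π²r³/T² = 1.33085×10^11 km³/s².
In km: r₁ = 0.825 × 1.496×10^8 = 1.2342×10^8 km; r₂ = 4.41 × 1.496×10^8 = 6.59736×10^8 km.
The Hohmann ellipse has a_t = (r₁ + r₂)/2 = 3.91578×10^8 km.
The apoapsis of the transfer ellipse is at r = 6.59736×10^8 km.
From the vis-viva equation, v = √[μ(2/r − 1/a_t)] = 7.974 km/s.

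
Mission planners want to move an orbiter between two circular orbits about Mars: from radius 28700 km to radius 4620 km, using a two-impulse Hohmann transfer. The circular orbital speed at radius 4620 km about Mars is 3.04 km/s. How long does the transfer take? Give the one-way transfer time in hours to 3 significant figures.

t = 9.08 hours

From the circular-orbit relation v² = μ/r at r = 4620 km: μ = v²r = (3.04)² × 4620 = 42696.2 km³/s².
Semi-major axis of the transfer orbit: a_t = (28700 + 4620)/2 = 16660 km.
By Kepler's third law the transfer-orbit period is T = 2π√(a_t³/μ), so t = T/2 = 32690 s.
Converting: 32690 s ÷ 3600 s/hour = 9.08 hours.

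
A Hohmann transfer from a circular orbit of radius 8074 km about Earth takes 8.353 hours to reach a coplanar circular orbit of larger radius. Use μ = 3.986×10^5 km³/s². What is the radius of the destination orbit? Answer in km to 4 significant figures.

Transfer time t = 8.353 hours = 30070.8 s, and t = π√(a_t³/μ).
So a_t = (μ t²/π²)^(1/3) = (3.986×10^5 × (30070.8)² / π²)^(1/3) = 33177 km.
Since a_t = (r₁ + r₂)/2, r₂ = 2a_t − r₁ = 2×33177 − 8074 = 58280 km.

r₂ = 58280 km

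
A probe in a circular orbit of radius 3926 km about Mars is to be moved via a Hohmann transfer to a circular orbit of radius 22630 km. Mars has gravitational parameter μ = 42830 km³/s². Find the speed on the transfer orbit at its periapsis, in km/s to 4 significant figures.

v = 4.312 km/s

Semi-major axis of the transfer orbit: a_t = (3926 + 22630)/2 = 13278 km.
At periapsis, r = 3926 km.
From the vis-viva equation, v = √[μ(2/r − 1/a_t)] = 4.312 km/s.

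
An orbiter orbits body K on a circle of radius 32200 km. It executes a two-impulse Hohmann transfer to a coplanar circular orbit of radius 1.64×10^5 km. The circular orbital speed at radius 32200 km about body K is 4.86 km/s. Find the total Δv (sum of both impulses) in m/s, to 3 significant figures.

Δv = 2340 m/s

From the circular-orbit relation v² = μ/r at r = 32200 km: μ = v²r = (4.86)² × 32200 = 7.60551×10^5 km³/s².
Transfer-ellipse semi-major axis a_t = (r₁ + r₂)/2 = (32200 + 1.640×10^5)/2 = 98100 km.
At r₁ the circular-orbit speed is v₁ = √(μ/r₁) = 4.860 km/s.
Transfer-orbit speed at r₁ (vis-viva): v_p = √[μ(2/r₁ − 1/a_t)] = 6.284 km/s.
First burn Δv₁ = |v_p − v₁| = 1.424 km/s.
At r₂, v₂ = √(μ/r₂) = 2.1535 km/s.
Transfer-orbit speed at r₂: v_a = √[μ(2/r₂ − 1/a_t)] = 1.2338 km/s.
Second burn Δv₂ = |v₂ − v_a| = 0.9197 km/s.
Δv = Δv₁ + Δv₂ = 1.424 + 0.9197 = 2.344 km/s.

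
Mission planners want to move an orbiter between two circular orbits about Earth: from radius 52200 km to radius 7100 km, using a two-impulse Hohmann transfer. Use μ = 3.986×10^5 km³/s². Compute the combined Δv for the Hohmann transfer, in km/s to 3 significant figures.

Semi-major axis of the transfer orbit: a_t = (52200 + 7100)/2 = 29650 km.
At r₁ the circular-orbit speed is v₁ = √(μ/r₁) = 2.763 km/s.
On the transfer ellipse at r₁, vis-viva gives v_a = √[μ(2/r₁ − 1/a_t)] = 1.352 km/s.
First burn Δv₁ = |v_a − v₁| = 1.411 km/s.
Circular speed at r₂: v₂ = √(μ/r₂) = 7.493 km/s.
Transfer-orbit speed at r₂: v_p = √[μ(2/r₂ − 1/a_t)] = 9.942 km/s.
Second burn Δv₂ = |v₂ − v_p| = 2.449 km/s.
Δv = Δv₁ + Δv₂ = 1.411 + 2.449 = 3.860 km/s.

Δv = 3.86 km/s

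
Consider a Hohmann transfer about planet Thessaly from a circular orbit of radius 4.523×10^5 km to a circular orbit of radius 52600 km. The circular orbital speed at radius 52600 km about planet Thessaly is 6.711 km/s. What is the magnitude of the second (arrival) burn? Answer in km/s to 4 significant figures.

Δv₂ = 2.272 km/s

From the circular-orbit relation v² = μ/r at r = 52600 km: μ = v²r = (6.711)² × 52600 = 2.36897×10^6 km³/s².
Semi-major axis of the transfer orbit: a_t = (4.523×10^5 + 52600)/2 = 2.5245×10^5 km.
Circular speed at r = 52600 km: v_c = √(μ/r) = 6.711 km/s.
Vis-viva on the transfer ellipse at r = 52600 km gives v_t = √[μ(2/r − 1/a_t)] = 8.983 km/s.
Δv₂ = |v_t − v_c| = |8.983 − 6.711| = 2.272 km/s.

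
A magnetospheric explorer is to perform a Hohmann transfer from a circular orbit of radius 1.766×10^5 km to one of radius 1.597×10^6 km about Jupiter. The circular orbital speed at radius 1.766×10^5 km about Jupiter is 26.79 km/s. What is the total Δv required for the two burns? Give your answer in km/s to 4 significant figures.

From the circular-orbit relation v² = μ/r at r = 1.766×10^5 km: μ = v²r = (26.79)² × 1.766×10^5 = 1.26747×10^8 km³/s².
Semi-major axis of the transfer orbit: a_t = (1.766×10^5 + 1.597×10^6)/2 = 8.868×10^5 km.
Circular speed at r₁: v₁ = √(μ/r₁) = √(1.26747×10^8/1.766×10^5) = 26.790 km/s.
Transfer-orbit speed at r₁ (v² = μ(2/r − 1/a)): v_p = √[μ(2/r₁ − 1/a_t)] = 35.951 km/s.
First burn Δv₁ = |v_p − v₁| = 9.161 km/s.
Circular speed at r₂: v₂ = √(μ/r₂) = 8.909 km/s.
Transfer-orbit speed at r₂: v_a = √[μ(2/r₂ − 1/a_t)] = 3.976 km/s.
Second burn Δv₂ = |v₂ − v_a| = 4.933 km/s.
Total Δv = Δv₁ + Δv₂ = 14.09 km/s.

Δv = 14.09 km/s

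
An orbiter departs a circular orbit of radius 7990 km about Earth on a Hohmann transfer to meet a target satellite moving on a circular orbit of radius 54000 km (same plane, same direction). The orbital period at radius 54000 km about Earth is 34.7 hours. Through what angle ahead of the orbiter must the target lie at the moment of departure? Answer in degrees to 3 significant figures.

φ = 102°

From Kepler's third law T² = 4π²r³/μ at r = 54000 km, T = 34.7 hours = 34.7 × 3600 s = 1.2492×10^5 s: μ = 4π²r³/T² = 3.98361×10^5 km³/s².
Semi-major axis of the transfer orbit: a_t = (7990 + 54000)/2 = 30995 km.
Transfer time t = π√(a_t³/μ) = 27160 s.
Target angular speed ω₂ = √(μ/r₂³) = 5.030×10^-5 rad/s.
Angle swept by the target during transfer: ω₂·t = 1.366 rad = 78.27°.
Arrival is 180° from departure on the ellipse, so φ = 180° − 78.27° = 102°.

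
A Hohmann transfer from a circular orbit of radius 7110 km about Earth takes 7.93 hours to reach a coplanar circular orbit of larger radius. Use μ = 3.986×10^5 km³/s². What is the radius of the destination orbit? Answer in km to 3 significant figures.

r₂ = 57000 km

Transfer time t = 7.93 hours = 28548 s, and t = π√(a_t³/μ).
So a_t = (μ t²/π²)^(1/3) = (3.986×10^5 × (28548)² / π²)^(1/3) = 32048 km.
Since a_t = (r₁ + r₂)/2, r₂ = 2a_t − r₁ = 2×32048 − 7110 = 56986 km.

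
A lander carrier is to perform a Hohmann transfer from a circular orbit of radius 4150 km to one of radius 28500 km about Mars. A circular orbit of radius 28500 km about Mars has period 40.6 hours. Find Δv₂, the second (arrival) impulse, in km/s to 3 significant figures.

From Kepler's third law T² = 4π²r³/μ at r = 28500 km, T = 40.6 hours = 40.6 × 3600 s = 1.4616×10^5 s: μ = 4π²r³/T² = 42779.7 km³/s².
Transfer-ellipse semi-major axis a_t = (r₁ + r₂)/2 = (4150 + 28500)/2 = 16325 km.
On the circular orbit at r = 28500 km, v_c = √(μ/r) = 1.22517 km/s.
Transfer-orbit speed at the same r (vis-viva, a = a_t): v_t = √[μ(2/r − 1/a_t)] = 0.617723 km/s.
Δv₂ = |v_t − v_c| = |0.617723 − 1.22517| = 0.6074 km/s.

Δv₂ = 0.607 km/s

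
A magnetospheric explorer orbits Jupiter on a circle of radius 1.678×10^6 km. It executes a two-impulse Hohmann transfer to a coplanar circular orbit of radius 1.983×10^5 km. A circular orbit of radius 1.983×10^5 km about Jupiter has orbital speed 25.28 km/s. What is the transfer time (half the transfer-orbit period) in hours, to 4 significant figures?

From the circular-orbit relation v² = μ/r at r = 1.983×10^5 km: μ = v²r = (25.28)² × 1.983×10^5 = 1.26729×10^8 km³/s².
The Hohmann ellipse has a_t = (r₁ + r₂)/2 = 9.3815×10^5 km.
Half the transfer-orbit period gives t = π√(a_t³/μ) = 2.536×10^5 s.
Converting: 2.536×10^5 s ÷ 3600 s/hour = 70.44 hours.

t = 70.44 hours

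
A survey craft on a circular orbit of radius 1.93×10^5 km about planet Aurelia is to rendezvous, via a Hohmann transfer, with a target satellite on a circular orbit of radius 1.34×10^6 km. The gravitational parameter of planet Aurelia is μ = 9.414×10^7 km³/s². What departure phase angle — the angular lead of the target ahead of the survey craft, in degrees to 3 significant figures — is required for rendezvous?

φ = 102°

The Hohmann ellipse has a_t = (r₁ + r₂)/2 = 7.665×10^5 km.
The half-period of the transfer ellipse is t = π√(a_t³/μ) = 2.1729×10^5 s.
Target angular speed ω₂ = √(μ/r₂³) = 6.2550×10^-6 rad/s.
Angle swept by the target during transfer: ω₂·t = 1.3591 rad = 77.87°.
Arrival is 180° from departure on the ellipse, so φ = 180° − 77.87° = 102°.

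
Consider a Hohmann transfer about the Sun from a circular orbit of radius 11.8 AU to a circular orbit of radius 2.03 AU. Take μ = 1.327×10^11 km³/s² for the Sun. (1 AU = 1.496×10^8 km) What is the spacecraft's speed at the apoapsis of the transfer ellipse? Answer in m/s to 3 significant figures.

v = 4700 m/s

In km: r₁ = 11.8 × 1.496×10^8 = 1.76528×10^9 km; r₂ = 2.03 × 1.496×10^8 = 3.03688×10^8 km.
The Hohmann ellipse has a_t = (r₁ + r₂)/2 = 1.034484×10^9 km.
At apoapsis, r = 1.76528×10^9 km.
Applying v² = μ(2/r − 1/a_t): v = 4.698 km/s.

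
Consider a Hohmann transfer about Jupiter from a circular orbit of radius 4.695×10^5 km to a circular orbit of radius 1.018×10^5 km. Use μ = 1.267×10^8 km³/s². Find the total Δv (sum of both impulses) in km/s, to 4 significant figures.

Transfer-ellipse semi-major axis a_t = (r₁ + r₂)/2 = (4.695×10^5 + 1.018×10^5)/2 = 2.8565×10^5 km.
Circular speed at r₁: v₁ = √(μ/r₁) = √(1.267×10^8/4.695×10^5) = 16.4275 km/s.
On the transfer ellipse at r₁, v² = μ(2/r − 1/a) gives v_a = √[μ(2/r₁ − 1/a_t)] = 9.80680 km/s.
First burn Δv₁ = |v_a − v₁| = 6.621 km/s.
Circular speed at r₂: v₂ = √(μ/r₂) = 35.28 km/s.
Transfer-orbit speed at r₂: v_p = √[μ(2/r₂ − 1/a_t)] = 45.23 km/s.
Second burn Δv₂ = |v₂ − v_p| = 9.950 km/s.
Total Δv = Δv₁ + Δv₂ = 16.57 km/s.

Δv = 16.57 km/s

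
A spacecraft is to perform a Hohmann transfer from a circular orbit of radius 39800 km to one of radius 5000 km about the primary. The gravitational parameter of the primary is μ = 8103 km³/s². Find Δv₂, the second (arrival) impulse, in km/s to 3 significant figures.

Δv₂ = 0.424 km/s

Transfer-ellipse semi-major axis a_t = (r₁ + r₂)/2 = (39800 + 5000)/2 = 22400 km.
Circular speed at r = 5000 km: v_c = √(μ/r) = 1.2730 km/s.
Transfer-orbit speed at the same r (vis-viva, a = a_t): v_t = √[μ(2/r − 1/a_t)] = 1.6969 km/s.
Δv₂ = |v_t − v_c| = |1.6969 − 1.2730| = 0.4239 km/s.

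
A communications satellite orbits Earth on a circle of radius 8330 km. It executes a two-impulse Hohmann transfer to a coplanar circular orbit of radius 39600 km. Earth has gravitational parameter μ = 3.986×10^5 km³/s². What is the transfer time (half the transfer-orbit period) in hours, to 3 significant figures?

Semi-major axis of the transfer orbit: a_t = (8330 + 39600)/2 = 23965 km.
Half the transfer-orbit period gives t = π√(a_t³/μ) = 18460 s.
Converting: 18460 s ÷ 3600 s/hour = 5.13 hours.

t = 5.13 hours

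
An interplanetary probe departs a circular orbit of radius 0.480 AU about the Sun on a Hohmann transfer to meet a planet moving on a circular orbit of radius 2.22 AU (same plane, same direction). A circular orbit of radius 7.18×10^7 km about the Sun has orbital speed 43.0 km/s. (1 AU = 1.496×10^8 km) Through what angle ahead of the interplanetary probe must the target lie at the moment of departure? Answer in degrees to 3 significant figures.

From the circular-orbit relation v² = μ/r at r = 7.18×10^7 km: μ = v²r = (43.0)² × 7.18×10^7 = 1.32758×10^11 km³/s².
In km: r₁ = 0.480 × 1.496×10^8 = 7.1808×10^7 km; r₂ = 2.22 × 1.496×10^8 = 3.32112×10^8 km.
The Hohmann ellipse has a_t = (r₁ + r₂)/2 = 2.0196×10^8 km.
The half-period of the transfer ellipse is t = π√(a_t³/μ) = 2.4747×10^7 s.
The target's mean motion on its circular orbit is ω₂ = √(μ/r₂³) = 6.0201×10^-8 rad/s.
Angle swept by the target during transfer: ω₂·t = 1.4898 rad = 85.36°.
The interplanetary probe traverses 180° on the transfer ellipse, so the target must lead by 180° − 85.36° = 94.6°.

φ = 94.6°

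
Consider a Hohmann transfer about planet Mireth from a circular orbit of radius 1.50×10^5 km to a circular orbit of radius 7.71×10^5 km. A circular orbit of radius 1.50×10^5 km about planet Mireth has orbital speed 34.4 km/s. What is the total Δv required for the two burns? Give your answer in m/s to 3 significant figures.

From the circular-orbit relation v² = μ/r at r = 1.50×10^5 km: μ = v²r = (34.4)² × 1.50×10^5 = 1.77504×10^8 km³/s².
The Hohmann ellipse has a_t = (r₁ + r₂)/2 = 4.605×10^5 km.
At r₁ the circular-orbit speed is v₁ = √(μ/r₁) = 34.40 km/s.
Transfer-orbit speed at r₁ (vis-viva equation): v_p = √[μ(2/r₁ − 1/a_t)] = 44.51 km/s.
First burn Δv₁ = |v_p − v₁| = 10.11 km/s.
Circular speed at r₂: v₂ = √(μ/r₂) = 15.173 km/s.
Transfer-orbit speed at r₂: v_a = √[μ(2/r₂ − 1/a_t)] = 8.6598 km/s.
Second burn Δv₂ = |v₂ − v_a| = 6.513 km/s.
Total Δv = Δv₁ + Δv₂ = 16.62 km/s.

Δv = 16600 m/s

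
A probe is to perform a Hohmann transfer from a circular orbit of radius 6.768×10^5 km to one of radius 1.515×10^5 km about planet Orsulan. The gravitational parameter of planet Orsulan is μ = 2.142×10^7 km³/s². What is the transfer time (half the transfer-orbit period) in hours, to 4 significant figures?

Semi-major axis of the transfer orbit: a_t = (6.768×10^5 + 1.515×10^5)/2 = 4.1415×10^5 km.
By Kepler's third law the transfer-orbit period is T = 2π√(a_t³/μ), so t = T/2 = 1.809×10^5 s.
Converting: 1.809×10^5 s ÷ 3600 s/hour = 50.25 hours.

t = 50.25 hours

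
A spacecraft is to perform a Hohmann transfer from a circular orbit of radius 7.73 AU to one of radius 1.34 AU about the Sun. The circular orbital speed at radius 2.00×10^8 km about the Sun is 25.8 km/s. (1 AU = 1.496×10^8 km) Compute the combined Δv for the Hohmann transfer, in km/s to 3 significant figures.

Δv = 12.8 km/s

From the circular-orbit relation v² = μ/r at r = 2.00×10^8 km: μ = v²r = (25.8)² × 2.00×10^8 = 1.33128×10^11 km³/s².
In km: r₁ = 7.73 × 1.496×10^8 = 1.156408×10^9 km; r₂ = 1.34 × 1.496×10^8 = 2.00464×10^8 km.
Transfer-ellipse semi-major axis a_t = (r₁ + r₂)/2 = (1.156408×10^9 + 2.00464×10^8)/2 = 6.78436×10^8 km.
Circular speed at r₁: v₁ = √(μ/r₁) = √(1.33128×10^11/1.156408×10^9) = 10.729 km/s.
On the transfer ellipse at r₁, vis-viva equation gives v_a = √[μ(2/r₁ − 1/a_t)] = 5.8323 km/s.
First burn Δv₁ = |v_a − v₁| = 4.897 km/s.
Circular speed at r₂: v₂ = √(μ/r₂) = 25.770 km/s.
Transfer-orbit speed at r₂: v_p = √[μ(2/r₂ − 1/a_t)] = 33.645 km/s.
Second burn Δv₂ = |v₂ − v_p| = 7.875 km/s.
Total Δv = Δv₁ + Δv₂ = 12.77 km/s.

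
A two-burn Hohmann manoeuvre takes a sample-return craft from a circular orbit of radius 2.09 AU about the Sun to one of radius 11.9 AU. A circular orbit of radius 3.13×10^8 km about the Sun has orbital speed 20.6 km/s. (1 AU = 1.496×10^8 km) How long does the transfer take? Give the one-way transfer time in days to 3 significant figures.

From the circular-orbit relation v² = μ/r at r = 3.13×10^8 km: μ = v²r = (20.6)² × 3.13×10^8 = 1.32825×10^11 km³/s².
In km: r₁ = 2.09 × 1.496×10^8 = 3.12664×10^8 km; r₂ = 11.9 × 1.496×10^8 = 1.78024×10^9 km.
The Hohmann ellipse has a_t = (r₁ + r₂)/2 = 1.046452×10^9 km.
Half the transfer-orbit period gives t = π√(a_t³/μ) = 2.918×10^8 s.
Converting: 2.918×10^8 s ÷ 86400 s/day = 3380 days.

t = 3380 days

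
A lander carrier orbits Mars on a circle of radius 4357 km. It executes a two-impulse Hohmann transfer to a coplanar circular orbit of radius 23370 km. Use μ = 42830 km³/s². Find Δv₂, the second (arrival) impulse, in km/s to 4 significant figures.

Transfer-ellipse semi-major axis a_t = (r₁ + r₂)/2 = (4357 + 23370)/2 = 13863.5 km.
Circular speed at r = 23370 km: v_c = √(μ/r) = 1.35377 km/s.
Vis-viva on the transfer ellipse at r = 23370 km gives v_t = √[μ(2/r − 1/a_t)] = 0.758931 km/s.
Δv₂ = |v_t − v_c| = |0.758931 − 1.35377| = 0.5948 km/s.

Δv₂ = 0.5948 km/s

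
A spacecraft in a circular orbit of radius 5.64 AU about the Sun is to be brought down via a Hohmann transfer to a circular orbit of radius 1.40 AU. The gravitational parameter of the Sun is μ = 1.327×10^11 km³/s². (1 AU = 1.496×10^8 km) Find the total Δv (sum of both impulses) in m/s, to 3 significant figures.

In km: r₁ = 5.64 × 1.496×10^8 = 8.43744×10^8 km; r₂ = 1.40 × 1.496×10^8 = 2.0944×10^8 km.
Semi-major axis of the transfer orbit: a_t = (8.43744×10^8 + 2.0944×10^8)/2 = 5.26592×10^8 km.
Circular speed at r₁: v₁ = √(μ/r₁) = √(1.327×10^11/8.43744×10^8) = 12.541 km/s.
Transfer-orbit speed at r₁ (v² = μ(2/r − 1/a)): v_a = √[μ(2/r₁ − 1/a_t)] = 7.9090 km/s.
First burn Δv₁ = |v_a − v₁| = 4.632 km/s.
Circular speed at r₂: v₂ = √(μ/r₂) = 25.171 km/s.
Transfer-orbit speed at r₂: v_p = √[μ(2/r₂ − 1/a_t)] = 31.862 km/s.
Second burn Δv₂ = |v₂ − v_p| = 6.691 km/s.
Δv = Δv₁ + Δv₂ = 4.632 + 6.691 = 11.32 km/s.

Δv = 11300 m/s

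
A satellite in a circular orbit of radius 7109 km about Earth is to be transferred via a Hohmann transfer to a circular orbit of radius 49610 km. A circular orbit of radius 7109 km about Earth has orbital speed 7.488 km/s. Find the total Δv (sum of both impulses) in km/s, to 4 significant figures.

Δv = 3.831 km/s

From the circular-orbit relation v² = μ/r at r = 7109 km: μ = v²r = (7.488)² × 7109 = 3.98603×10^5 km³/s².
Transfer-ellipse semi-major axis a_t = (r₁ + r₂)/2 = (7109 + 49610)/2 = 28359.5 km.
At r₁ the circular-orbit speed is v₁ = √(μ/r₁) = 7.488 km/s.
On the transfer ellipse at r₁, vis-viva equation gives v_p = √[μ(2/r₁ − 1/a_t)] = 9.904 km/s.
First burn Δv₁ = |v_p − v₁| = 2.416 km/s.
At r₂, v₂ = √(μ/r₂) = 2.8346 km/s.
Transfer-orbit speed at r₂: v_a = √[μ(2/r₂ − 1/a_t)] = 1.4192 km/s.
Second burn Δv₂ = |v₂ − v_a| = 1.415 km/s.
Total Δv = Δv₁ + Δv₂ = 3.831 km/s.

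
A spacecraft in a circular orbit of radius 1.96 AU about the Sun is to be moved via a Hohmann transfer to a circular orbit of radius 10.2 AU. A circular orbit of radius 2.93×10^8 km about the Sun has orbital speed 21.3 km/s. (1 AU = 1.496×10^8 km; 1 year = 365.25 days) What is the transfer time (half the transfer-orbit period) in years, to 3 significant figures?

t = 7.49 years

From the circular-orbit relation v² = μ/r at r = 2.93×10^8 km: μ = v²r = (21.3)² × 2.93×10^8 = 1.32931×10^11 km³/s².
In km: r₁ = 1.96 × 1.496×10^8 = 2.93216×10^8 km; r₂ = 10.2 × 1.496×10^8 = 1.52592×10^9 km.
The Hohmann ellipse has a_t = (r₁ + r₂)/2 = 9.09568×10^8 km.
By Kepler's third law the transfer-orbit period is T = 2π√(a_t³/μ), so t = T/2 = 2.364×10^8 s.
Converting: 2.364×10^8 s ÷ 3.15576×10^7 s/year (365.25 × 86400) = 7.49 years.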